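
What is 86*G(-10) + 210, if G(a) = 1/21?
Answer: 4496/21 ≈ 214.10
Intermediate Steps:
G(a) = 1/21
86*G(-10) + 210 = 86*(1/21) + 210 = 86/21 + 210 = 4496/21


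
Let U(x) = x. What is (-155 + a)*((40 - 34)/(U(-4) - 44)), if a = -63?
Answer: 109/4 ≈ 27.250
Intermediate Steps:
(-155 + a)*((40 - 34)/(U(-4) - 44)) = (-155 - 63)*((40 - 34)/(-4 - 44)) = -1308/(-48) = -1308*(-1)/48 = -218*(-⅛) = 109/4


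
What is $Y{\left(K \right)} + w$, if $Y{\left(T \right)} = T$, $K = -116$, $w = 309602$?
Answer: $309486$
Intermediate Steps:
$Y{\left(K \right)} + w = -116 + 309602 = 309486$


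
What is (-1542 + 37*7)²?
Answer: 1646089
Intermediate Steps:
(-1542 + 37*7)² = (-1542 + 259)² = (-1283)² = 1646089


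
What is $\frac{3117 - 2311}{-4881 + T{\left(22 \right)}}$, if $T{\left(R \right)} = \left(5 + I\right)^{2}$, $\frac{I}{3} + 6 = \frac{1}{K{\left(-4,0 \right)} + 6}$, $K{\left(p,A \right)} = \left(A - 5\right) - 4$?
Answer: $- \frac{806}{4685} \approx -0.17204$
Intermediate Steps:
$K{\left(p,A \right)} = -9 + A$ ($K{\left(p,A \right)} = \left(-5 + A\right) - 4 = -9 + A$)
$I = -19$ ($I = -18 + \frac{3}{\left(-9 + 0\right) + 6} = -18 + \frac{3}{-9 + 6} = -18 + \frac{3}{-3} = -18 + 3 \left(- \frac{1}{3}\right) = -18 - 1 = -19$)
$T{\left(R \right)} = 196$ ($T{\left(R \right)} = \left(5 - 19\right)^{2} = \left(-14\right)^{2} = 196$)
$\frac{3117 - 2311}{-4881 + T{\left(22 \right)}} = \frac{3117 - 2311}{-4881 + 196} = \frac{806}{-4685} = 806 \left(- \frac{1}{4685}\right) = - \frac{806}{4685}$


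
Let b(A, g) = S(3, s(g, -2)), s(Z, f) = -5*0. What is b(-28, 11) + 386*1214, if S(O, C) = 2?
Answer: 468606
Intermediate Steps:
s(Z, f) = 0
b(A, g) = 2
b(-28, 11) + 386*1214 = 2 + 386*1214 = 2 + 468604 = 468606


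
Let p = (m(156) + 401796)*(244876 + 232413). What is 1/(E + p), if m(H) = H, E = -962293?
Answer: 1/191846305835 ≈ 5.2125e-12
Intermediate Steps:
p = 191847268128 (p = (156 + 401796)*(244876 + 232413) = 401952*477289 = 191847268128)
1/(E + p) = 1/(-962293 + 191847268128) = 1/191846305835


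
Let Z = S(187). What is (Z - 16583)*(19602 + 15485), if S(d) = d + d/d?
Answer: -575251365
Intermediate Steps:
S(d) = 1 + d (S(d) = d + 1 = 1 + d)
Z = 188 (Z = 1 + 187 = 188)
(Z - 16583)*(19602 + 15485) = (188 - 16583)*(19602 + 15485) = -16395*35087 = -575251365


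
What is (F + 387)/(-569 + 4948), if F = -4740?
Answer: -4353/4379 ≈ -0.99406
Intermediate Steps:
(F + 387)/(-569 + 4948) = (-4740 + 387)/(-569 + 4948) = -4353/4379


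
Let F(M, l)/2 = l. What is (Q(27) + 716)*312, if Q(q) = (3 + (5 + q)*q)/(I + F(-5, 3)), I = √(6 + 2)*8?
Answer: 1539876/7 + 63648*√2/7 ≈ 2.3284e+5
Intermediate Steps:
F(M, l) = 2*l
I = 16*√2 (I = √8*8 = (2*√2)*8 = 16*√2 ≈ 22.627)
Q(q) = (3 + q*(5 + q))/(6 + 16*√2) (Q(q) = (3 + (5 + q)*q)/(16*√2 + 2*3) = (3 + q*(5 + q))/(16*√2 + 6) = (3 + q*(5 + q))/(6 + 16*√2))
(Q(27) + 716)*312 = ((3 + 27² + 5*27)/(6 + 16*√2) + 716)*312 = ((3 + 729 + 135)/(6 + 16*√2) + 716)*312 = (867/(6 + 16*√2) + 716)*312 = (716 + 867/(6 + 16*√2))*312 = 223392 + 270504/(6 + 16*√2)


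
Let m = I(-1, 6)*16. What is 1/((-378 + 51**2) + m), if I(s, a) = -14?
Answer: 1/1999 ≈ 0.00050025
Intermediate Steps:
m = -224 (m = -14*16 = -224)
1/((-378 + 51**2) + m) = 1/((-378 + 51**2) - 224) = 1/((-378 + 2601) - 224) = 1/(2223 - 224) = 1/1999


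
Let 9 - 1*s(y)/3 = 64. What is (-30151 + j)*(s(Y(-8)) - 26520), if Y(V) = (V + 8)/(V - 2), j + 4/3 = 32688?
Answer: -67664265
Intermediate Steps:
j = 98060/3 (j = -4/3 + 32688 = 98060/3 ≈ 32687.)
Y(V) = (8 + V)/(-2 + V)
s(y) = -165 (s(y) = 27 - 3*64 = 27 - 192 = -165)
(-30151 + j)*(s(Y(-8)) - 26520) = (-30151 + 98060/3)*(-165 - 26520) = (7607/3)*(-26685) = -67664265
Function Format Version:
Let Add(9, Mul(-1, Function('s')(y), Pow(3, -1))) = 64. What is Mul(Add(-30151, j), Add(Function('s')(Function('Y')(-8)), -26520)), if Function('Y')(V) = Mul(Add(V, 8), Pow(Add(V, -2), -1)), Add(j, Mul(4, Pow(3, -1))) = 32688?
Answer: -67664265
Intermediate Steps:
j = Rational(98060, 3) (j = Add(Rational(-4, 3), 32688) = Rational(98060, 3) ≈ 32687.)
Function('Y')(V) = Mul(Pow(Add(-2, V), -1), Add(8, V)) (Function('Y')(V) = Mul(Add(8, V), Pow(Add(-2, V), -1)) = Mul(Pow(Add(-2, V), -1), Add(8, V)))
Function('s')(y) = -165 (Function('s')(y) = Add(27, Mul(-3, 64)) = Add(27, -192) = -165)
Mul(Add(-30151, j), Add(Function('s')(Function('Y')(-8)), -26520)) = Mul(Add(-30151, Rational(98060, 3)), Add(-165, -26520)) = Mul(Rational(7607, 3), -26685) = -67664265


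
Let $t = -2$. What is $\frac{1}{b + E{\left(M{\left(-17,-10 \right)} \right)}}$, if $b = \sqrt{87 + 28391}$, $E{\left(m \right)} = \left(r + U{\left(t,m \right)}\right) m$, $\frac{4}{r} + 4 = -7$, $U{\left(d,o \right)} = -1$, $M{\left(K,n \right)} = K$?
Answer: $- \frac{2805}{3380813} + \frac{121 \sqrt{28478}}{3380813} \approx 0.0052101$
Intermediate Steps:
$r = - \frac{4}{11}$ ($r = \frac{4}{-4 - 7} = \frac{4}{-11} = 4 \left(- \frac{1}{11}\right) = - \frac{4}{11} \approx -0.36364$)
$E{\left(m \right)} = - \frac{15 m}{11}$ ($E{\left(m \right)} = \left(- \frac{4}{11} - 1\right) m = - \frac{15 m}{11}$)
$b = \sqrt{28478} \approx 168.75$
$\frac{1}{b + E{\left(M{\left(-17,-10 \right)} \right)}} = \frac{1}{\sqrt{28478} - - \frac{255}{11}} = \frac{1}{\sqrt{28478} + \frac{255}{11}} = \frac{1}{\frac{255}{11} + \sqrt{28478}}$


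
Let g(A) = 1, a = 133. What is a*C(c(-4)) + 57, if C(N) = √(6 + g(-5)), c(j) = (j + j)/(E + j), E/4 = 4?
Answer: 57 + 133*√7 ≈ 408.88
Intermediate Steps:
E = 16 (E = 4*4 = 16)
c(j) = 2*j/(16 + j) (c(j) = (j + j)/(16 + j) = (2*j)/(16 + j) = 2*j/(16 + j))
C(N) = √7 (C(N) = √(6 + 1) = √7)
a*C(c(-4)) + 57 = 133*√7 + 57 = 57 + 133*√7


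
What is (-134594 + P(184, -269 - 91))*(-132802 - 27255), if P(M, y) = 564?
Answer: 21452439710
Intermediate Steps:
(-134594 + P(184, -269 - 91))*(-132802 - 27255) = (-134594 + 564)*(-132802 - 27255) = -134030*(-160057) = 21452439710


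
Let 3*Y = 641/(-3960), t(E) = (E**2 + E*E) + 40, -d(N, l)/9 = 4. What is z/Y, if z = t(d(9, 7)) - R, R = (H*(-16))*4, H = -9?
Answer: -24425280/641 ≈ -38105.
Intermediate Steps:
d(N, l) = -36 (d(N, l) = -9*4 = -36)
t(E) = 40 + 2*E**2 (t(E) = (E**2 + E**2) + 40 = 2*E**2 + 40 = 40 + 2*E**2)
R = 576 (R = -9*(-16)*4 = 144*4 = 576)
Y = -641/11880 (Y = (641/(-3960))/3 = (641*(-1/3960))/3 = (1/3)*(-641/3960) = -641/11880 ≈ -0.053956)
z = 2056 (z = (40 + 2*(-36)**2) - 1*576 = (40 + 2*1296) - 576 = (40 + 2592) - 576 = 2632 - 576 = 2056)
z/Y = 2056/(-641/11880) = 2056*(-11880/641) = -24425280/641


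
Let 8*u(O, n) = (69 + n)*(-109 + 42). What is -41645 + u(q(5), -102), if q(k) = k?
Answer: -330949/8 ≈ -41369.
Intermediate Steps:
u(O, n) = -4623/8 - 67*n/8 (u(O, n) = ((69 + n)*(-109 + 42))/8 = ((69 + n)*(-67))/8 = (-4623 - 67*n)/8 = -4623/8 - 67*n/8)
-41645 + u(q(5), -102) = -41645 + (-4623/8 - 67/8*(-102)) = -41645 + (-4623/8 + 3417/4) = -41645 + 2211/8 = -330949/8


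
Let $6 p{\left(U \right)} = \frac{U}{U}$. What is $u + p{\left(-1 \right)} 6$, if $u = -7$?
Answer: $-6$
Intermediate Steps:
$p{\left(U \right)} = \frac{1}{6}$ ($p{\left(U \right)} = \frac{U \frac{1}{U}}{6} = \frac{1}{6} \cdot 1 = \frac{1}{6}$)
$u + p{\left(-1 \right)} 6 = -7 + \frac{1}{6} \cdot 6 = -7 + 1 = -6$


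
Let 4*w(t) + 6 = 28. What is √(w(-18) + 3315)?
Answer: √13282/2 ≈ 57.624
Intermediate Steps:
w(t) = 11/2 (w(t) = -3/2 + (¼)*28 = -3/2 + 7 = 11/2)
√(w(-18) + 3315) = √(11/2 + 3315) = √(6641/2) = √13282/2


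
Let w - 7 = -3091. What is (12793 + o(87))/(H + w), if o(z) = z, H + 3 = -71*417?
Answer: -6440/16347 ≈ -0.39396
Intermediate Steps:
H = -29610 (H = -3 - 71*417 = -3 - 29607 = -29610)
w = -3084 (w = 7 - 3091 = -3084)
(12793 + o(87))/(H + w) = (12793 + 87)/(-29610 - 3084) = 12880/(-32694) = 12880*(-1/32694) = -6440/16347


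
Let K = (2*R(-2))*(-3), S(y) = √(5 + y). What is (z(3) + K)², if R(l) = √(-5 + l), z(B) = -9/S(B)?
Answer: -1935/8 + 27*I*√14 ≈ -241.88 + 101.02*I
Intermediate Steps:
z(B) = -9/√(5 + B)
K = -6*I*√7 (K = (2*√(-5 - 2))*(-3) = (2*√(-7))*(-3) = (2*(I*√7))*(-3) = (2*I*√7)*(-3) = -6*I*√7 ≈ -15.875*I)
(z(3) + K)² = (-9/√(5 + 3) - 6*I*√7)² = (-9*√2/4 - 6*I*√7)²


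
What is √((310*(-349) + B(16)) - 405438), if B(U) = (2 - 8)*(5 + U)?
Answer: I*√513754 ≈ 716.77*I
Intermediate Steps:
B(U) = -30 - 6*U (B(U) = -6*(5 + U) = -30 - 6*U)
√((310*(-349) + B(16)) - 405438) = √((310*(-349) + (-30 - 6*16)) - 405438) = √((-108190 + (-30 - 96)) - 405438) = √((-108190 - 126) - 405438) = √(-108316 - 405438) = √(-513754) = I*√513754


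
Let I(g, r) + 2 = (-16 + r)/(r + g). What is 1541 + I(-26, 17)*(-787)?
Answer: 28822/9 ≈ 3202.4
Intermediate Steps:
I(g, r) = -2 + (-16 + r)/(g + r) (I(g, r) = -2 + (-16 + r)/(r + g) = -2 + (-16 + r)/(g + r))
1541 + I(-26, 17)*(-787) = 1541 + ((-16 - 1*17 - 2*(-26))/(-26 + 17))*(-787) = 1541 + ((-16 - 17 + 52)/(-9))*(-787) = 1541 - ⅑*19*(-787) = 1541 - 19/9*(-787) = 1541 + 14953/9 = 28822/9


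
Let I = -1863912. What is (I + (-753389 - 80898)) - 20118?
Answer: -2718317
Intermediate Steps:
(I + (-753389 - 80898)) - 20118 = (-1863912 + (-753389 - 80898)) - 20118 = (-1863912 - 834287) - 20118 = -2698199 - 20118 = -2718317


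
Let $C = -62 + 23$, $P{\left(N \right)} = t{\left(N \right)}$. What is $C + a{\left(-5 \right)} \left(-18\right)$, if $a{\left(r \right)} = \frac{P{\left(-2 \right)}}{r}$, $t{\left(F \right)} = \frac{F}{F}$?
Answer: $- \frac{177}{5} \approx -35.4$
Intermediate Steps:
$t{\left(F \right)} = 1$
$P{\left(N \right)} = 1$
$a{\left(r \right)} = \frac{1}{r}$ ($a{\left(r \right)} = 1 \frac{1}{r} = \frac{1}{r}$)
$C = -39$
$C + a{\left(-5 \right)} \left(-18\right) = -39 + \frac{1}{-5} \left(-18\right) = -39 - - \frac{18}{5} = -39 + \frac{18}{5} = - \frac{177}{5}$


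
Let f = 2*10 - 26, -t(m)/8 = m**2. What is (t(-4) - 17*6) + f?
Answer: -236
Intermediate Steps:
t(m) = -8*m**2
f = -6 (f = 20 - 26 = -6)
(t(-4) - 17*6) + f = (-8*(-4)**2 - 17*6) - 6 = (-8*16 - 102) - 6 = (-128 - 102) - 6 = -230 - 6 = -236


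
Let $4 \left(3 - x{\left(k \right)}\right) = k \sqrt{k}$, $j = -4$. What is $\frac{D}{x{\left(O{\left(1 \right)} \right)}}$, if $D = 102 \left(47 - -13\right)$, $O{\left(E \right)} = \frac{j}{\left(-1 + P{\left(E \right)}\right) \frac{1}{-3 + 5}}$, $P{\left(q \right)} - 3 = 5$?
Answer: $\frac{6297480}{3119} - \frac{171360 i \sqrt{14}}{3119} \approx 2019.1 - 205.57 i$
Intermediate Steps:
$P{\left(q \right)} = 8$ ($P{\left(q \right)} = 3 + 5 = 8$)
$O{\left(E \right)} = - \frac{8}{7}$ ($O{\left(E \right)} = - \frac{4}{\left(-1 + 8\right) \frac{1}{-3 + 5}} = - \frac{4}{7 \cdot \frac{1}{2}} = - \frac{4}{\frac{7}{2}} = \left(-4\right) \frac{2}{7} = - \frac{8}{7}$)
$x{\left(k \right)} = 3 - \frac{k^{\frac{3}{2}}}{4}$ ($x{\left(k \right)} = 3 - \frac{k \sqrt{k}}{4} = 3 - \frac{k^{\frac{3}{2}}}{4}$)
$D = 6120$ ($D = 102 \left(47 + 13\right) = 102 \cdot 60 = 6120$)
$\frac{D}{x{\left(O{\left(1 \right)} \right)}} = \frac{6120}{3 - \frac{\left(- \frac{8}{7}\right)^{\frac{3}{2}}}{4}} = \frac{6120}{3 - \frac{\left(- \frac{16}{49}\right) i \sqrt{14}}{4}} = \frac{6120}{3 + \frac{4 i \sqrt{14}}{49}}$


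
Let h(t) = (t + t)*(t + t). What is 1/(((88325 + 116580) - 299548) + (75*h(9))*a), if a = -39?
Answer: -1/1042343 ≈ -9.5938e-7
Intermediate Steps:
h(t) = 4*t² (h(t) = (2*t)*(2*t) = 4*t²)
1/(((88325 + 116580) - 299548) + (75*h(9))*a) = 1/(((88325 + 116580) - 299548) + (75*(4*9²))*(-39)) = 1/((204905 - 299548) + (75*(4*81))*(-39)) = 1/(-94643 + (75*324)*(-39)) = 1/(-94643 + 24300*(-39)) = 1/(-94643 - 947700) = 1/(-1042343) = -1/1042343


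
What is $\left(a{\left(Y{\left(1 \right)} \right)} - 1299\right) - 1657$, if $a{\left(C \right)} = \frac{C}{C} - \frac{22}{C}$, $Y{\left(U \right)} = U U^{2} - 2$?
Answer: $-2933$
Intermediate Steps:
$Y{\left(U \right)} = -2 + U^{3}$ ($Y{\left(U \right)} = U^{3} - 2 = -2 + U^{3}$)
$a{\left(C \right)} = 1 - \frac{22}{C}$
$\left(a{\left(Y{\left(1 \right)} \right)} - 1299\right) - 1657 = \left(\frac{-22 - \left(2 - 1^{3}\right)}{-2 + 1^{3}} - 1299\right) - 1657 = \left(\frac{-22 + \left(-2 + 1\right)}{-2 + 1} - 1299\right) - 1657 = \left(\frac{-22 - 1}{-1} - 1299\right) - 1657 = \left(\left(-1\right) \left(-23\right) - 1299\right) - 1657 = \left(23 - 1299\right) - 1657 = -1276 - 1657 = -2933$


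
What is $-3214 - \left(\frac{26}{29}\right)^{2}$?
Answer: $- \frac{2703650}{841} \approx -3214.8$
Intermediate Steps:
$-3214 - \left(\frac{26}{29}\right)^{2} = -3214 - \frac{676}{841} = - \frac{2703650}{841}$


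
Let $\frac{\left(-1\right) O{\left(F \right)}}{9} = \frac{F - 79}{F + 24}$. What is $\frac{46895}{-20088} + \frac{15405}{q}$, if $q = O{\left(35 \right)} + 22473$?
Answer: $- \frac{4882121825}{2960308296} \approx -1.6492$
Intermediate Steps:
$O{\left(F \right)} = - \frac{9 \left(-79 + F\right)}{24 + F}$ ($O{\left(F \right)} = - 9 \frac{F - 79}{F + 24} = - 9 \frac{-79 + F}{24 + F} = - \frac{9 \left(-79 + F\right)}{24 + F}$)
$q = \frac{1326303}{59}$ ($q = \frac{9 \left(79 - 35\right)}{24 + 35} + 22473 = \frac{9 \left(79 - 35\right)}{59} + 22473 = 9 \cdot \frac{1}{59} \cdot 44 + 22473 = \frac{396}{59} + 22473 = \frac{1326303}{59} \approx 22480.0$)
$\frac{46895}{-20088} + \frac{15405}{q} = \frac{46895}{-20088} + \frac{15405}{\frac{1326303}{59}} = 46895 \left(- \frac{1}{20088}\right) + 15405 \cdot \frac{59}{1326303} = - \frac{46895}{20088} + \frac{302965}{442101} = - \frac{4882121825}{2960308296}$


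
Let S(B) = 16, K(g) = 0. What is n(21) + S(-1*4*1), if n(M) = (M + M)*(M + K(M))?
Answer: 898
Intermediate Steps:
n(M) = 2*M² (n(M) = (M + M)*(M + 0) = (2*M)*M = 2*M²)
n(21) + S(-1*4*1) = 2*21² + 16 = 2*441 + 16 = 882 + 16 = 898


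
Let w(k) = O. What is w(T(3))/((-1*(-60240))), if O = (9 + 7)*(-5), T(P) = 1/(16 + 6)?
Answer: -1/753 ≈ -0.0013280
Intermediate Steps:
T(P) = 1/22
O = -80 (O = 16*(-5) = -80)
w(k) = -80
w(T(3))/((-1*(-60240))) = -80/((-1*(-60240))) = -80/60240 = -80*1/60240 = -1/753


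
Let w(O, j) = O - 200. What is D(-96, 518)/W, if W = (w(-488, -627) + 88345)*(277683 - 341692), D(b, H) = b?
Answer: 32/1870278971 ≈ 1.7110e-8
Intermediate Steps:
w(O, j) = -200 + O
W = -5610836913 (W = ((-200 - 488) + 88345)*(277683 - 341692) = (-688 + 88345)*(-64009) = 87657*(-64009) = -5610836913)
D(-96, 518)/W = -96/(-5610836913) = -96*(-1/5610836913) = 32/1870278971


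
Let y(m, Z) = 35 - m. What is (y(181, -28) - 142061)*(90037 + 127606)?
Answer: -30950358101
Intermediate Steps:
(y(181, -28) - 142061)*(90037 + 127606) = ((35 - 1*181) - 142061)*(90037 + 127606) = ((35 - 181) - 142061)*217643 = (-146 - 142061)*217643 = -142207*217643 = -30950358101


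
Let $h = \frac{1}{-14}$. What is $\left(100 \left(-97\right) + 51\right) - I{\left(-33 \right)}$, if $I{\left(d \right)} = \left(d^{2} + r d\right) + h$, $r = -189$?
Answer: $- \frac{237649}{14} \approx -16975.0$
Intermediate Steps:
$h = - \frac{1}{14} \approx -0.071429$
$I{\left(d \right)} = - \frac{1}{14} + d^{2} - 189 d$ ($I{\left(d \right)} = \left(d^{2} - 189 d\right) - \frac{1}{14} = - \frac{1}{14} + d^{2} - 189 d$)
$\left(100 \left(-97\right) + 51\right) - I{\left(-33 \right)} = \left(100 \left(-97\right) + 51\right) - \left(- \frac{1}{14} + \left(-33\right)^{2} - -6237\right) = \left(-9700 + 51\right) - \left(- \frac{1}{14} + 1089 + 6237\right) = -9649 - \frac{102563}{14} = - \frac{237649}{14}$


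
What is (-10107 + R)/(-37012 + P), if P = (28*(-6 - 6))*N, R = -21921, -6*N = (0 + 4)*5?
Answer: 2669/2991 ≈ 0.89234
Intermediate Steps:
N = -10/3 (N = -(0 + 4)*5/6 = -2*5/3 = -1/6*20 = -10/3 ≈ -3.3333)
P = 1120 (P = (28*(-6 - 6))*(-10/3) = (28*(-12))*(-10/3) = -336*(-10/3) = 1120)
(-10107 + R)/(-37012 + P) = (-10107 - 21921)/(-37012 + 1120) = -32028/(-35892) = -32028*(-1/35892) = 2669/2991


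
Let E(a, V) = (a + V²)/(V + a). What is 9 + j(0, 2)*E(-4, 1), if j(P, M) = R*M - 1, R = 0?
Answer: 8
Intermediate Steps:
E(a, V) = (a + V²)/(V + a)
j(P, M) = -1 (j(P, M) = 0*M - 1 = 0 - 1 = -1)
9 + j(0, 2)*E(-4, 1) = 9 - (-4 + 1²)/(1 - 4) = 9 - (-4 + 1)/(-3) = 9 - (-1)*(-3)/3 = 9 - 1*1 = 9 - 1 = 8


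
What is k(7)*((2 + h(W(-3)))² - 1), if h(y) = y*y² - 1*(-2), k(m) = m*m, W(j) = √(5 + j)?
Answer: 1127 + 784*√2 ≈ 2235.7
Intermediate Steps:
k(m) = m²
h(y) = 2 + y³ (h(y) = y³ + 2 = 2 + y³)
k(7)*((2 + h(W(-3)))² - 1) = 7²*((2 + (2 + (√(5 - 3))³))² - 1) = 49*((2 + (2 + (√2)³))² - 1) = 49*((2 + (2 + 2*√2))² - 1) = 49*((4 + 2*√2)² - 1) = 49*(-1 + (4 + 2*√2)²) = -49 + 49*(4 + 2*√2)²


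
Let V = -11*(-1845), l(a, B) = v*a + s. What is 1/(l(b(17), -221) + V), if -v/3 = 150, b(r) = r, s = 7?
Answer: 1/12652 ≈ 7.9039e-5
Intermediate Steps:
v = -450 (v = -3*150 = -450)
l(a, B) = 7 - 450*a (l(a, B) = -450*a + 7 = 7 - 450*a)
V = 20295
1/(l(b(17), -221) + V) = 1/((7 - 450*17) + 20295) = 1/((7 - 7650) + 20295) = 1/(-7643 + 20295) = 1/12652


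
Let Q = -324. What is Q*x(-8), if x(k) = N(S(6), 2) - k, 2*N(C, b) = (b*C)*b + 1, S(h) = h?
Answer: -6642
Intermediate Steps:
N(C, b) = ½ + C*b²/2 (N(C, b) = ((b*C)*b + 1)/2 = ((C*b)*b + 1)/2 = (C*b² + 1)/2 = (1 + C*b²)/2 = ½ + C*b²/2)
x(k) = 25/2 - k (x(k) = (½ + (½)*6*2²) - k = (½ + (½)*6*4) - k = (½ + 12) - k = 25/2 - k)
Q*x(-8) = -324*(25/2 - 1*(-8)) = -324*(25/2 + 8) = -324*41/2 = -6642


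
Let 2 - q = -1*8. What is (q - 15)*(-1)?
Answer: 5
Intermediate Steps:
q = 10 (q = 2 - (-1)*8 = 2 - 1*(-8) = 2 + 8 = 10)
(q - 15)*(-1) = (10 - 15)*(-1) = -5*(-1) = 5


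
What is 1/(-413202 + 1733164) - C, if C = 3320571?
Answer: -4383027538301/1319962 ≈ -3.3206e+6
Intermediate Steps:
1/(-413202 + 1733164) - C = 1/(-413202 + 1733164) - 1*3320571 = 1/1319962 - 3320571 = -4383027538301/1319962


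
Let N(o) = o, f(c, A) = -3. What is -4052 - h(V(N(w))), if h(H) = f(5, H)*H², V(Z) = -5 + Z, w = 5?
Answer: -4052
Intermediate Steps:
h(H) = -3*H²
-4052 - h(V(N(w))) = -4052 - (-3)*(-5 + 5)² = -4052 - (-3)*0² = -4052 - (-3)*0 = -4052 - 1*0 = -4052 + 0 = -4052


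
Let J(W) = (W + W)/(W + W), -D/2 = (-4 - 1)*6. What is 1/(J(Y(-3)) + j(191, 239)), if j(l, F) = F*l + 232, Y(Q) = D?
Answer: 1/45882 ≈ 2.1795e-5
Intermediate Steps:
D = 60 (D = -2*(-4 - 1)*6 = -(-10)*6 = -2*(-30) = 60)
Y(Q) = 60
j(l, F) = 232 + F*l
J(W) = 1 (J(W) = (2*W)/((2*W)) = (2*W)*(1/(2*W)) = 1)
1/(J(Y(-3)) + j(191, 239)) = 1/(1 + (232 + 239*191)) = 1/(1 + (232 + 45649)) = 1/(1 + 45881) = 1/45882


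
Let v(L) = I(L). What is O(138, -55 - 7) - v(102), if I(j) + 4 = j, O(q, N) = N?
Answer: -160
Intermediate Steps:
I(j) = -4 + j
v(L) = -4 + L
O(138, -55 - 7) - v(102) = (-55 - 7) - (-4 + 102) = -62 - 1*98 = -62 - 98 = -160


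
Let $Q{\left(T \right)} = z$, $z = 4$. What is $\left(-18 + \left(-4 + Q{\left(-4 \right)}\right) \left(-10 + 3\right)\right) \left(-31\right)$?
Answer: $558$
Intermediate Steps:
$Q{\left(T \right)} = 4$
$\left(-18 + \left(-4 + Q{\left(-4 \right)}\right) \left(-10 + 3\right)\right) \left(-31\right) = \left(-18 + \left(-4 + 4\right) \left(-10 + 3\right)\right) \left(-31\right) = \left(-18 + 0 \left(-7\right)\right) \left(-31\right) = \left(-18 + 0\right) \left(-31\right) = \left(-18\right) \left(-31\right) = 558$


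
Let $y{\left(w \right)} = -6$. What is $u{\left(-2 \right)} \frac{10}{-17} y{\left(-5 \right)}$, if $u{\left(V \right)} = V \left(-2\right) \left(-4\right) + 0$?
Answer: $- \frac{960}{17} \approx -56.471$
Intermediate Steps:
$u{\left(V \right)} = 8 V$ ($u{\left(V \right)} = - 2 V \left(-4\right) + 0 = 8 V + 0 = 8 V$)
$u{\left(-2 \right)} \frac{10}{-17} y{\left(-5 \right)} = 8 \left(-2\right) \frac{10}{-17} \left(-6\right) = - 16 \cdot 10 \left(- \frac{1}{17}\right) \left(-6\right) = \left(-16\right) \left(- \frac{10}{17}\right) \left(-6\right) = \frac{160}{17} \left(-6\right) = - \frac{960}{17}$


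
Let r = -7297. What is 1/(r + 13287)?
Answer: 1/5990 ≈ 0.00016694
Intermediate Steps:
1/(r + 13287) = 1/(-7297 + 13287) = 1/5990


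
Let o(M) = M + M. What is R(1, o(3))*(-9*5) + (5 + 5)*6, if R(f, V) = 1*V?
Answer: -210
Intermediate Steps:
o(M) = 2*M
R(f, V) = V
R(1, o(3))*(-9*5) + (5 + 5)*6 = (2*3)*(-9*5) + (5 + 5)*6 = 6*(-45) + 10*6 = -270 + 60 = -210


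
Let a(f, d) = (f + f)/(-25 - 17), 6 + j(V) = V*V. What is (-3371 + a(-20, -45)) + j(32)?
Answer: -49393/21 ≈ -2352.0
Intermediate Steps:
j(V) = -6 + V² (j(V) = -6 + V*V = -6 + V²)
a(f, d) = -f/21 (a(f, d) = (2*f)/(-42) = (2*f)*(-1/42) = -f/21)
(-3371 + a(-20, -45)) + j(32) = (-3371 - 1/21*(-20)) + (-6 + 32²) = (-3371 + 20/21) + (-6 + 1024) = -70771/21 + 1018 = -49393/21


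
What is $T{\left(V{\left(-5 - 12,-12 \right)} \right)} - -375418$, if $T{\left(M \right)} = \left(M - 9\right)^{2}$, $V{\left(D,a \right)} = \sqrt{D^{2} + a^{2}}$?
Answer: $375932 - 18 \sqrt{433} \approx 3.7556 \cdot 10^{5}$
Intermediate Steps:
$T{\left(M \right)} = \left(-9 + M\right)^{2}$
$T{\left(V{\left(-5 - 12,-12 \right)} \right)} - -375418 = \left(-9 + \sqrt{\left(-5 - 12\right)^{2} + \left(-12\right)^{2}}\right)^{2} - -375418 = \left(-9 + \sqrt{\left(-17\right)^{2} + 144}\right)^{2} + 375418 = \left(-9 + \sqrt{289 + 144}\right)^{2} + 375418 = \left(-9 + \sqrt{433}\right)^{2} + 375418 = 375418 + \left(-9 + \sqrt{433}\right)^{2}$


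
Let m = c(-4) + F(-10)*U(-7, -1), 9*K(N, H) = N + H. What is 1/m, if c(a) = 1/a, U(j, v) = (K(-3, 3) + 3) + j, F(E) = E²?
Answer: -4/1601 ≈ -0.0024984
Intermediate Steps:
K(N, H) = H/9 + N/9 (K(N, H) = (N + H)/9 = (H + N)/9 = H/9 + N/9)
U(j, v) = 3 + j (U(j, v) = (((⅑)*3 + (⅑)*(-3)) + 3) + j = ((⅓ - ⅓) + 3) + j = (0 + 3) + j = 3 + j)
m = -1601/4 (m = 1/(-4) + (-10)²*(3 - 7) = -¼ + 100*(-4) = -¼ - 400 = -1601/4 ≈ -400.25)
1/m = 1/(-1601/4) = -4/1601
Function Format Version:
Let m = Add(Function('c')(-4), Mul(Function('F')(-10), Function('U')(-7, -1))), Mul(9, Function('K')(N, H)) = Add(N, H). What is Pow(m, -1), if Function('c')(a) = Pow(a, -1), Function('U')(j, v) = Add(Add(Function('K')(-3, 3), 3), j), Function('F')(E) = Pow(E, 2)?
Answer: Rational(-4, 1601) ≈ -0.0024984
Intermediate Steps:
Function('K')(N, H) = Add(Mul(Rational(1, 9), H), Mul(Rational(1, 9), N)) (Function('K')(N, H) = Mul(Rational(1, 9), Add(N, H)) = Mul(Rational(1, 9), Add(H, N)) = Add(Mul(Rational(1, 9), H), Mul(Rational(1, 9), N)))
Function('U')(j, v) = Add(3, j) (Function('U')(j, v) = Add(Add(Add(Mul(Rational(1, 9), 3), Mul(Rational(1, 9), -3)), 3), j) = Add(Add(Add(Rational(1, 3), Rational(-1, 3)), 3), j) = Add(Add(0, 3), j) = Add(3, j))
m = Rational(-1601, 4) (m = Add(Pow(-4, -1), Mul(Pow(-10, 2), Add(3, -7))) = Add(Rational(-1, 4), Mul(100, -4)) = Add(Rational(-1, 4), -400) = Rational(-1601, 4) ≈ -400.25)
Pow(m, -1) = Pow(Rational(-1601, 4), -1) = Rational(-4, 1601)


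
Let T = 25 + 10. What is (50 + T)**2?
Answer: 7225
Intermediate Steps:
T = 35
(50 + T)**2 = (50 + 35)**2 = 85**2 = 7225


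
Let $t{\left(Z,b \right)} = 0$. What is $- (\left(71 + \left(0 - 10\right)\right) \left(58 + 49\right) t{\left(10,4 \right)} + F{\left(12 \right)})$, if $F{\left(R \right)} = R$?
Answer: $-12$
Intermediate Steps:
$- (\left(71 + \left(0 - 10\right)\right) \left(58 + 49\right) t{\left(10,4 \right)} + F{\left(12 \right)}) = - (\left(71 + \left(0 - 10\right)\right) \left(58 + 49\right) 0 + 12) = - (\left(71 - 10\right) 107 \cdot 0 + 12) = - (61 \cdot 107 \cdot 0 + 12) = - (6527 \cdot 0 + 12) = - (0 + 12) = \left(-1\right) 12 = -12$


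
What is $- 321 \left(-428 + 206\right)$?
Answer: $71262$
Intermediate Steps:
$- 321 \left(-428 + 206\right) = \left(-321\right) \left(-222\right) = 71262$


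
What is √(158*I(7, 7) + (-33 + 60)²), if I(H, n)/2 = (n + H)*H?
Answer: √31697 ≈ 178.04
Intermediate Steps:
I(H, n) = 2*H*(H + n) (I(H, n) = 2*((n + H)*H) = 2*((H + n)*H) = 2*(H*(H + n)) = 2*H*(H + n))
√(158*I(7, 7) + (-33 + 60)²) = √(158*(2*7*(7 + 7)) + (-33 + 60)²) = √(158*(2*7*14) + 27²) = √(158*196 + 729) = √(30968 + 729) = √31697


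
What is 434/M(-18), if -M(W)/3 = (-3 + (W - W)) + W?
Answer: 62/9 ≈ 6.8889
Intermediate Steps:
M(W) = 9 - 3*W (M(W) = -3*((-3 + (W - W)) + W) = -3*((-3 + 0) + W) = -3*(-3 + W) = 9 - 3*W)
434/M(-18) = 434/(9 - 3*(-18)) = 434/(9 + 54) = 434/63 = 434*(1/63) = 62/9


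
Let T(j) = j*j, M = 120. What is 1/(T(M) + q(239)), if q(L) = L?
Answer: 1/14639 ≈ 6.8311e-5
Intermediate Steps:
T(j) = j²
1/(T(M) + q(239)) = 1/(120² + 239) = 1/(14400 + 239) = 1/14639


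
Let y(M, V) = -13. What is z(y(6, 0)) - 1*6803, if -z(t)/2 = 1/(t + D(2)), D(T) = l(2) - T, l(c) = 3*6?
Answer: -20411/3 ≈ -6803.7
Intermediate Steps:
l(c) = 18
D(T) = 18 - T
z(t) = -2/(16 + t) (z(t) = -2/(t + (18 - 1*2)) = -2/(t + (18 - 2)) = -2/(t + 16) = -2/(16 + t))
z(y(6, 0)) - 1*6803 = -2/(16 - 13) - 1*6803 = -2/3 - 6803 = -2*⅓ - 6803 = -⅔ - 6803 = -20411/3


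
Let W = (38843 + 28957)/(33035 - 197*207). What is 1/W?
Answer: -968/8475 ≈ -0.11422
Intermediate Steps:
W = -8475/968 (W = 67800/(33035 - 40779) = 67800/(-7744) = 67800*(-1/7744) = -8475/968 ≈ -8.7552)
1/W = 1/(-8475/968) = -968/8475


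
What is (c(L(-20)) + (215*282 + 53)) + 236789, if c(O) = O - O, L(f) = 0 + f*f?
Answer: 297472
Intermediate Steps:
L(f) = f² (L(f) = 0 + f² = f²)
c(O) = 0
(c(L(-20)) + (215*282 + 53)) + 236789 = (0 + (215*282 + 53)) + 236789 = (0 + (60630 + 53)) + 236789 = (0 + 60683) + 236789 = 60683 + 236789 = 297472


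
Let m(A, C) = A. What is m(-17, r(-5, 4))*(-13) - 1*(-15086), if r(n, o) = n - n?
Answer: 15307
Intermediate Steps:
r(n, o) = 0
m(-17, r(-5, 4))*(-13) - 1*(-15086) = -17*(-13) - 1*(-15086) = 221 + 15086 = 15307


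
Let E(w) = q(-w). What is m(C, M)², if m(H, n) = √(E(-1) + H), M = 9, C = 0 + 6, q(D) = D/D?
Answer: 7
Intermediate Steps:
q(D) = 1
C = 6
E(w) = 1
m(H, n) = √(1 + H)
m(C, M)² = (√(1 + 6))² = (√7)² = 7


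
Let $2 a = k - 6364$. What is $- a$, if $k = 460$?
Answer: $2952$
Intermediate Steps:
$a = -2952$ ($a = \frac{460 - 6364}{2} = \frac{1}{2} \left(-5904\right) = -2952$)
$- a = \left(-1\right) \left(-2952\right) = 2952$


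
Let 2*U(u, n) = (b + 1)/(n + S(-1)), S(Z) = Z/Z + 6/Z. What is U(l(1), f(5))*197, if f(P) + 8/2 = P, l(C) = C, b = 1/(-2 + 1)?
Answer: 0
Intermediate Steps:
b = -1 (b = 1/(-1) = -1)
f(P) = -4 + P
S(Z) = 1 + 6/Z
U(u, n) = 0 (U(u, n) = ((-1 + 1)/(n + (6 - 1)/(-1)))/2 = (0/(n - 1*5))/2 = (0/(n - 5))/2 = (0/(-5 + n))/2 = (1/2)*0 = 0)
U(l(1), f(5))*197 = 0*197 = 0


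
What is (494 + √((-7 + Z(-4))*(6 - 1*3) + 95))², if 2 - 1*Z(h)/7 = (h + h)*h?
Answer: 243480 + 1976*I*√139 ≈ 2.4348e+5 + 23297.0*I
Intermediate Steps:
Z(h) = 14 - 14*h² (Z(h) = 14 - 7*(h + h)*h = 14 - 7*2*h*h = 14 - 14*h²)
(494 + √((-7 + Z(-4))*(6 - 1*3) + 95))² = (494 + √((-7 + (14 - 14*(-4)²))*(6 - 1*3) + 95))² = (494 + √((-7 + (14 - 14*16))*(6 - 3) + 95))² = (494 + √((-7 + (14 - 224))*3 + 95))² = (494 + √((-7 - 210)*3 + 95))² = (494 + √(-217*3 + 95))² = (494 + √(-651 + 95))² = (494 + √(-556))² = (494 + 2*I*√139)²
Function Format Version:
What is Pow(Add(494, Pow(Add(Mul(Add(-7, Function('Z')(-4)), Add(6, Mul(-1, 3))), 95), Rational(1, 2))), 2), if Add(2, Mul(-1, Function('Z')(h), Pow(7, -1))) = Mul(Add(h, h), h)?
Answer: Add(243480, Mul(1976, I, Pow(139, Rational(1, 2)))) ≈ Add(2.4348e+5, Mul(23297., I))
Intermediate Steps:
Function('Z')(h) = Add(14, Mul(-14, Pow(h, 2))) (Function('Z')(h) = Add(14, Mul(-7, Mul(Add(h, h), h))) = Add(14, Mul(-7, Mul(Mul(2, h), h))) = Add(14, Mul(-7, Mul(2, Pow(h, 2)))) = Add(14, Mul(-14, Pow(h, 2))))
Pow(Add(494, Pow(Add(Mul(Add(-7, Function('Z')(-4)), Add(6, Mul(-1, 3))), 95), Rational(1, 2))), 2) = Pow(Add(494, Pow(Add(Mul(Add(-7, Add(14, Mul(-14, Pow(-4, 2)))), Add(6, Mul(-1, 3))), 95), Rational(1, 2))), 2) = Pow(Add(494, Pow(Add(Mul(Add(-7, Add(14, Mul(-14, 16))), Add(6, -3)), 95), Rational(1, 2))), 2) = Pow(Add(494, Pow(Add(Mul(Add(-7, Add(14, -224)), 3), 95), Rational(1, 2))), 2) = Pow(Add(494, Pow(Add(Mul(Add(-7, -210), 3), 95), Rational(1, 2))), 2) = Pow(Add(494, Pow(Add(Mul(-217, 3), 95), Rational(1, 2))), 2) = Pow(Add(494, Pow(Add(-651, 95), Rational(1, 2))), 2) = Pow(Add(494, Pow(-556, Rational(1, 2))), 2) = Pow(Add(494, Mul(2, I, Pow(139, Rational(1, 2)))), 2)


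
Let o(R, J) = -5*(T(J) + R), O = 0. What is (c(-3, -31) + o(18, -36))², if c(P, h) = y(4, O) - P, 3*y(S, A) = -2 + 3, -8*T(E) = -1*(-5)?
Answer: 4020025/576 ≈ 6979.2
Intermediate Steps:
T(E) = -5/8 (T(E) = -(-1)*(-5)/8 = -⅛*5 = -5/8)
y(S, A) = ⅓ (y(S, A) = (-2 + 3)/3 = (⅓)*1 = ⅓)
o(R, J) = 25/8 - 5*R (o(R, J) = -5*(-5/8 + R) = 25/8 - 5*R)
c(P, h) = ⅓ - P
(c(-3, -31) + o(18, -36))² = ((⅓ - 1*(-3)) + (25/8 - 5*18))² = ((⅓ + 3) + (25/8 - 90))² = (10/3 - 695/8)² = (-2005/24)² = 4020025/576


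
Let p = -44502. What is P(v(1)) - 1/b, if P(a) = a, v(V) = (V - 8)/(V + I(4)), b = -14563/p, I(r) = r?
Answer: -324451/72815 ≈ -4.4558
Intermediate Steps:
b = 14563/44502 (b = -14563/(-44502) = -14563*(-1/44502) = 14563/44502 ≈ 0.32724)
v(V) = (-8 + V)/(4 + V) (v(V) = (V - 8)/(V + 4) = (-8 + V)/(4 + V))
P(v(1)) - 1/b = (-8 + 1)/(4 + 1) - 1/14563/44502 = -7/5 - 1*44502/14563 = (1/5)*(-7) - 44502/14563 = -7/5 - 44502/14563 = -324451/72815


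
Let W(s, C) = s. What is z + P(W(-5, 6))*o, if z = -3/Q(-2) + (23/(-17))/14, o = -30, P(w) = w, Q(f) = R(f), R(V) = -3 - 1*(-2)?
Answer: 36391/238 ≈ 152.90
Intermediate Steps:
R(V) = -1 (R(V) = -3 + 2 = -1)
Q(f) = -1
z = 691/238 (z = -3/(-1) + (23/(-17))/14 = -3*(-1) + (23*(-1/17))*(1/14) = 3 - 23/17*1/14 = 3 - 23/238 = 691/238 ≈ 2.9034)
z + P(W(-5, 6))*o = 691/238 - 5*(-30) = 691/238 + 150 = 36391/238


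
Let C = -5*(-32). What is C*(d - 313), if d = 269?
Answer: -7040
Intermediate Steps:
C = 160
C*(d - 313) = 160*(269 - 313) = 160*(-44) = -7040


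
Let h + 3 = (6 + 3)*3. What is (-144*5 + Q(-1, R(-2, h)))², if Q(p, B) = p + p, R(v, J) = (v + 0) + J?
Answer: 521284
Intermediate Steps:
h = 24 (h = -3 + (6 + 3)*3 = -3 + 9*3 = -3 + 27 = 24)
R(v, J) = J + v (R(v, J) = v + J = J + v)
Q(p, B) = 2*p
(-144*5 + Q(-1, R(-2, h)))² = (-144*5 + 2*(-1))² = (-24*30 - 2)² = (-720 - 2)² = (-722)² = 521284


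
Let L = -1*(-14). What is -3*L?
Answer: -42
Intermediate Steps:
L = 14
-3*L = -3*14 = -42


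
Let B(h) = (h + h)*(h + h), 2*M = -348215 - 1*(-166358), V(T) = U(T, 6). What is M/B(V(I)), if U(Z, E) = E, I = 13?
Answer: -60619/96 ≈ -631.45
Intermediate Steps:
V(T) = 6
M = -181857/2 (M = (-348215 - 1*(-166358))/2 = (-348215 + 166358)/2 = (½)*(-181857) = -181857/2 ≈ -90929.)
B(h) = 4*h² (B(h) = (2*h)*(2*h) = 4*h²)
M/B(V(I)) = -181857/(2*(4*6²)) = -181857/(2*(4*36)) = -181857/2/144 = -181857/2*1/144 = -60619/96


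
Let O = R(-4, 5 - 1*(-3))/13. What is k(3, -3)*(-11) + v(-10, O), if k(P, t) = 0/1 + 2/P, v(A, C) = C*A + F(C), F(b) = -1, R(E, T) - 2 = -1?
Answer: -355/39 ≈ -9.1026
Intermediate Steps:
R(E, T) = 1 (R(E, T) = 2 - 1 = 1)
O = 1/13 ≈ 0.076923
v(A, C) = -1 + A*C (v(A, C) = C*A - 1 = A*C - 1 = -1 + A*C)
k(P, t) = 2/P (k(P, t) = 0*1 + 2/P = 0 + 2/P = 2/P)
k(3, -3)*(-11) + v(-10, O) = (2/3)*(-11) + (-1 - 10*1/13) = (2*(⅓))*(-11) + (-1 - 10/13) = (⅔)*(-11) - 23/13 = -22/3 - 23/13 = -355/39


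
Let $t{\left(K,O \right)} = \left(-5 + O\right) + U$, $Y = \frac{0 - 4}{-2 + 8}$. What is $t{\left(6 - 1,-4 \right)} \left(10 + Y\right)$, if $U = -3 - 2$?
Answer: $- \frac{392}{3} \approx -130.67$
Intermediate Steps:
$Y = - \frac{2}{3}$ ($Y = - \frac{4}{6} = \left(-4\right) \frac{1}{6} = - \frac{2}{3} \approx -0.66667$)
$U = -5$
$t{\left(K,O \right)} = -10 + O$ ($t{\left(K,O \right)} = \left(-5 + O\right) - 5 = -10 + O$)
$t{\left(6 - 1,-4 \right)} \left(10 + Y\right) = \left(-10 - 4\right) \left(10 - \frac{2}{3}\right) = \left(-14\right) \frac{28}{3} = - \frac{392}{3}$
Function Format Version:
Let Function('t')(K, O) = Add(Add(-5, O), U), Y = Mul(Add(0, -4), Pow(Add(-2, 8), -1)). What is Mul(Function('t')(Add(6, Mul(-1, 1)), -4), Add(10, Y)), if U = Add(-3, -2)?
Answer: Rational(-392, 3) ≈ -130.67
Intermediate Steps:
Y = Rational(-2, 3) (Y = Mul(-4, Pow(6, -1)) = Mul(-4, Rational(1, 6)) = Rational(-2, 3) ≈ -0.66667)
U = -5
Function('t')(K, O) = Add(-10, O) (Function('t')(K, O) = Add(Add(-5, O), -5) = Add(-10, O))
Mul(Function('t')(Add(6, Mul(-1, 1)), -4), Add(10, Y)) = Mul(Add(-10, -4), Add(10, Rational(-2, 3))) = Mul(-14, Rational(28, 3)) = Rational(-392, 3)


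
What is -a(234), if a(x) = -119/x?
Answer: 119/234 ≈ 0.50855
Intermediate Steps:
-a(234) = -(-119)/234 = -1*(-119/234) = 119/234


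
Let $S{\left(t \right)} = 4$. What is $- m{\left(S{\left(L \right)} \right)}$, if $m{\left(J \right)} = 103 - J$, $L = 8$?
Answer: $-99$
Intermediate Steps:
$- m{\left(S{\left(L \right)} \right)} = - (103 - 4) = \left(-1\right) 99 = -99$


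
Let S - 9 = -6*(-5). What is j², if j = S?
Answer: 1521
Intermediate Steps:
S = 39 (S = 9 - 6*(-5) = 9 + 30 = 39)
j = 39
j² = 39² = 1521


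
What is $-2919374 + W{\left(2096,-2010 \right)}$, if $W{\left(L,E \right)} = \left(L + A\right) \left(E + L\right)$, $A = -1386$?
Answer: $-2858314$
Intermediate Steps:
$W{\left(L,E \right)} = \left(-1386 + L\right) \left(E + L\right)$ ($W{\left(L,E \right)} = \left(L - 1386\right) \left(E + L\right) = \left(-1386 + L\right) \left(E + L\right)$)
$-2919374 + W{\left(2096,-2010 \right)} = -2919374 - \left(4332156 - 4393216\right) = -2919374 + \left(4393216 + 2785860 - 2905056 - 4212960\right) = -2919374 + 61060 = -2858314$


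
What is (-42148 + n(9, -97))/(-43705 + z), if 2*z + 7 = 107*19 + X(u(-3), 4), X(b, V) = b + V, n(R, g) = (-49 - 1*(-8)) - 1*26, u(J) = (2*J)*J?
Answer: 42215/42681 ≈ 0.98908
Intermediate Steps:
u(J) = 2*J²
n(R, g) = -67 (n(R, g) = (-49 + 8) - 26 = -41 - 26 = -67)
X(b, V) = V + b
z = 1024 (z = -7/2 + (107*19 + (4 + 2*(-3)²))/2 = -7/2 + (2033 + (4 + 2*9))/2 = -7/2 + (2033 + (4 + 18))/2 = -7/2 + (2033 + 22)/2 = -7/2 + (½)*2055 = -7/2 + 2055/2 = 1024)
(-42148 + n(9, -97))/(-43705 + z) = (-42148 - 67)/(-43705 + 1024) = -42215/(-42681) = -42215*(-1/42681) = 42215/42681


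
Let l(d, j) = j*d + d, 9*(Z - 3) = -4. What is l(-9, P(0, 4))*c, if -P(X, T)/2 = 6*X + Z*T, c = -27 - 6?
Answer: -5775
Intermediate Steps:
c = -33
Z = 23/9 (Z = 3 + (⅑)*(-4) = 3 - 4/9 = 23/9 ≈ 2.5556)
P(X, T) = -12*X - 46*T/9 (P(X, T) = -2*(6*X + 23*T/9) = -12*X - 46*T/9)
l(d, j) = d + d*j (l(d, j) = d*j + d = d + d*j)
l(-9, P(0, 4))*c = -9*(1 + (-12*0 - 46/9*4))*(-33) = -9*(1 + (0 - 184/9))*(-33) = -9*(1 - 184/9)*(-33) = -9*(-175/9)*(-33) = 175*(-33) = -5775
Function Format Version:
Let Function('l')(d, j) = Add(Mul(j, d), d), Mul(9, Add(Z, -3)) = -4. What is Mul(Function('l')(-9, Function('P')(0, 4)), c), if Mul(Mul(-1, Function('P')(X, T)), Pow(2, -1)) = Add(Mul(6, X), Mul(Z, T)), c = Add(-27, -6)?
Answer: -5775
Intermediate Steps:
c = -33
Z = Rational(23, 9) (Z = Add(3, Mul(Rational(1, 9), -4)) = Add(3, Rational(-4, 9)) = Rational(23, 9) ≈ 2.5556)
Function('P')(X, T) = Add(Mul(-12, X), Mul(Rational(-46, 9), T)) (Function('P')(X, T) = Mul(-2, Add(Mul(6, X), Mul(Rational(23, 9), T))) = Add(Mul(-12, X), Mul(Rational(-46, 9), T)))
Function('l')(d, j) = Add(d, Mul(d, j)) (Function('l')(d, j) = Add(Mul(d, j), d) = Add(d, Mul(d, j)))
Mul(Function('l')(-9, Function('P')(0, 4)), c) = Mul(Mul(-9, Add(1, Add(Mul(-12, 0), Mul(Rational(-46, 9), 4)))), -33) = Mul(Mul(-9, Add(1, Add(0, Rational(-184, 9)))), -33) = Mul(Mul(-9, Add(1, Rational(-184, 9))), -33) = Mul(Mul(-9, Rational(-175, 9)), -33) = Mul(175, -33) = -5775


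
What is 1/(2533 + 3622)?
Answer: 1/6155 ≈ 0.00016247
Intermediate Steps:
1/(2533 + 3622) = 1/6155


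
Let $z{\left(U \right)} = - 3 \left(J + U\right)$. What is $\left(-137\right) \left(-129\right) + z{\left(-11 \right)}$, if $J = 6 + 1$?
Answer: $17685$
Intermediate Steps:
$J = 7$
$z{\left(U \right)} = -21 - 3 U$ ($z{\left(U \right)} = - 3 \left(7 + U\right) = -21 - 3 U$)
$\left(-137\right) \left(-129\right) + z{\left(-11 \right)} = \left(-137\right) \left(-129\right) - -12 = 17673 + \left(-21 + 33\right) = 17673 + 12 = 17685$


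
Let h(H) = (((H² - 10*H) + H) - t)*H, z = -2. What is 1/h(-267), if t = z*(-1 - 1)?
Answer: -1/19674696 ≈ -5.0827e-8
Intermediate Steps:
t = 4 (t = -2*(-1 - 1) = -2*(-2) = 4)
h(H) = H*(-4 + H² - 9*H) (h(H) = (((H² - 10*H) + H) - 1*4)*H = ((H² - 9*H) - 4)*H = (-4 + H² - 9*H)*H = H*(-4 + H² - 9*H))
1/h(-267) = 1/(-267*(-4 + (-267)² - 9*(-267))) = 1/(-267*(-4 + 71289 + 2403)) = 1/(-267*73688) = 1/(-19674696) = -1/19674696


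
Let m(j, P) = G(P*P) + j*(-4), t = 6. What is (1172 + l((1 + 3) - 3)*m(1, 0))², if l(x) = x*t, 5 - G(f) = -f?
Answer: 1387684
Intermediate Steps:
G(f) = 5 + f (G(f) = 5 - (-1)*f = 5 + f)
l(x) = 6*x (l(x) = x*6 = 6*x)
m(j, P) = 5 + P² - 4*j (m(j, P) = (5 + P*P) + j*(-4) = (5 + P²) - 4*j = 5 + P² - 4*j)
(1172 + l((1 + 3) - 3)*m(1, 0))² = (1172 + (6*((1 + 3) - 3))*(5 + 0² - 4*1))² = (1172 + (6*(4 - 3))*(5 + 0 - 4))² = (1172 + (6*1)*1)² = (1172 + 6*1)² = (1172 + 6)² = 1178² = 1387684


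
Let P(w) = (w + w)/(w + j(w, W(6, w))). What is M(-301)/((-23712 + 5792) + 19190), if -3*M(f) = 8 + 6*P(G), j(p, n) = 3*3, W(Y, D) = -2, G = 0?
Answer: -4/1905 ≈ -0.0020997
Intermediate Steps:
j(p, n) = 9
P(w) = 2*w/(9 + w) (P(w) = (w + w)/(w + 9) = (2*w)/(9 + w) = 2*w/(9 + w))
M(f) = -8/3 (M(f) = -(8 + 6*(2*0/(9 + 0)))/3 = -(8 + 6*(2*0/9))/3 = -(8 + 6*(2*0*(⅑)))/3 = -(8 + 6*0)/3 = -(8 + 0)/3 = -⅓*8 = -8/3)
M(-301)/((-23712 + 5792) + 19190) = -8/(3*((-23712 + 5792) + 19190)) = -8/(3*(-17920 + 19190)) = -8/3/1270 = -8/3*1/1270 = -4/1905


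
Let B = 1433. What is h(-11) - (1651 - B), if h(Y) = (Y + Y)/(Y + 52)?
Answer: -8960/41 ≈ -218.54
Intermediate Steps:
h(Y) = 2*Y/(52 + Y) (h(Y) = (2*Y)/(52 + Y) = 2*Y/(52 + Y))
h(-11) - (1651 - B) = 2*(-11)/(52 - 11) - (1651 - 1*1433) = 2*(-11)/41 - (1651 - 1433) = 2*(-11)*(1/41) - 1*218 = -22/41 - 218 = -8960/41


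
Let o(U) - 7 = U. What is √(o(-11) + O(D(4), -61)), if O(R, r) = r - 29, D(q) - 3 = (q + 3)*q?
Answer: I*√94 ≈ 9.6954*I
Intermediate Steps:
D(q) = 3 + q*(3 + q) (D(q) = 3 + (q + 3)*q = 3 + (3 + q)*q = 3 + q*(3 + q))
o(U) = 7 + U
O(R, r) = -29 + r
√(o(-11) + O(D(4), -61)) = √((7 - 11) + (-29 - 61)) = √(-4 - 90) = √(-94) = I*√94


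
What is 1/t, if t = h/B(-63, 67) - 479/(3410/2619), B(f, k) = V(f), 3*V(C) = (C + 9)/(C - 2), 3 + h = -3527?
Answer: -30690/402502759 ≈ -7.6248e-5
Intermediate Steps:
h = -3530 (h = -3 - 3527 = -3530)
V(C) = (9 + C)/(3*(-2 + C)) (V(C) = ((C + 9)/(C - 2))/3 = ((9 + C)/(-2 + C))/3 = (9 + C)/(3*(-2 + C)))
B(f, k) = (9 + f)/(3*(-2 + f))
t = -402502759/30690 (t = -3530*3*(-2 - 63)/(9 - 63) - 479/(3410/2619) = -3530/((⅓)*(-54)/(-65)) - 479/(3410*(1/2619)) = -3530/((⅓)*(-1/65)*(-54)) - 479/3410/2619 = -3530/18/65 - 479*2619/3410 = -3530*65/18 - 1254501/3410 = -114725/9 - 1254501/3410 = -402502759/30690 ≈ -13115.)
1/t = 1/(-402502759/30690) = -30690/402502759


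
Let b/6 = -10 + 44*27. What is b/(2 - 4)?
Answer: -3534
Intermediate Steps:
b = 7068 (b = 6*(-10 + 44*27) = 6*(-10 + 1188) = 6*1178 = 7068)
b/(2 - 4) = 7068/(2 - 4) = 7068/(-2) = 7068*(-1/2) = -3534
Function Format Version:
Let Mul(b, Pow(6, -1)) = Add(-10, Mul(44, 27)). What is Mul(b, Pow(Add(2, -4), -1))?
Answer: -3534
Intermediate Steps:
b = 7068 (b = Mul(6, Add(-10, Mul(44, 27))) = Mul(6, Add(-10, 1188)) = Mul(6, 1178) = 7068)
Mul(b, Pow(Add(2, -4), -1)) = Mul(7068, Pow(Add(2, -4), -1)) = Mul(7068, Pow(-2, -1)) = Mul(7068, Rational(-1, 2)) = -3534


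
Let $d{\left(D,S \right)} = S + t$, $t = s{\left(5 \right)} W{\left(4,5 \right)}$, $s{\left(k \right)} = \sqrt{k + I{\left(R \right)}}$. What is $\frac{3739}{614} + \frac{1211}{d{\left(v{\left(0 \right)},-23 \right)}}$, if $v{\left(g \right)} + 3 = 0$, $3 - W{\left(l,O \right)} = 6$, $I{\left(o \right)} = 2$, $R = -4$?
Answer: $- \frac{3839842}{71531} + \frac{3633 \sqrt{7}}{466} \approx -33.054$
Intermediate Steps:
$W{\left(l,O \right)} = -3$ ($W{\left(l,O \right)} = 3 - 6 = -3$)
$s{\left(k \right)} = \sqrt{2 + k}$ ($s{\left(k \right)} = \sqrt{k + 2} = \sqrt{2 + k}$)
$t = - 3 \sqrt{7}$ ($t = \sqrt{2 + 5} \left(-3\right) = \sqrt{7} \left(-3\right) = - 3 \sqrt{7} \approx -7.9373$)
$v{\left(g \right)} = -3$ ($v{\left(g \right)} = -3 + 0 = -3$)
$d{\left(D,S \right)} = S - 3 \sqrt{7}$
$\frac{3739}{614} + \frac{1211}{d{\left(v{\left(0 \right)},-23 \right)}} = \frac{3739}{614} + \frac{1211}{-23 - 3 \sqrt{7}}$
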